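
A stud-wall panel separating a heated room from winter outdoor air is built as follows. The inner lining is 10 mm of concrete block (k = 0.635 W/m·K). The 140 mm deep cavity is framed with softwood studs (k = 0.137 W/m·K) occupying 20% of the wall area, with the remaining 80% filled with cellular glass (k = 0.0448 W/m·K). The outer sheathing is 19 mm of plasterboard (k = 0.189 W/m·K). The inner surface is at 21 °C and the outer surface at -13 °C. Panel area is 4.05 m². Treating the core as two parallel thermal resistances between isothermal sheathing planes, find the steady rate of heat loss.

Q ≈ 59.1 W

Sheathing layers in series; stud and cavity paths in parallel between them.
R_inner = 0.01/(0.635×4.05) = 0.003888 K/W
R_stud  = 0.14/(0.137×0.2×4.05) = 1.262 K/W
R_cav   = 0.14/(0.0448×0.8×4.05) = 0.9645 K/W
1/R_core = 1/R_stud + 1/R_cav → R_core = 0.5466 K/W
R_outer = 0.019/(0.189×4.05) = 0.02482 K/W
R_total = 0.5753 K/W
Q = ΔT/R_total = 34/0.5753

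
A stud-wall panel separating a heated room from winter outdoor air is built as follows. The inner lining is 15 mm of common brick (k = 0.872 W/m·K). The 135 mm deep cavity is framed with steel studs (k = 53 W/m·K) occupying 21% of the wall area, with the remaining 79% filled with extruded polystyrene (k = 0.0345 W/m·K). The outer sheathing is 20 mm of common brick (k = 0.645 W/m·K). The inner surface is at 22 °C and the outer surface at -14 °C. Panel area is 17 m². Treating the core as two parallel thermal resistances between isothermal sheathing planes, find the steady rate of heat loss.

Q ≈ 10100 W

Sheathing layers in series; stud and cavity paths in parallel between them.
R_inner = 0.015/(0.872×17) = 0.001012 K/W
R_stud  = 0.135/(53×0.21×17) = 7.135×10^-4 K/W
R_cav   = 0.135/(0.0345×0.79×17) = 0.2914 K/W
1/R_core = 1/R_stud + 1/R_cav → R_core = 7.118×10^-4 K/W
R_outer = 0.02/(0.645×17) = 0.001824 K/W
R_total = 0.003548 K/W
Q = ΔT/R_total = 36/0.003548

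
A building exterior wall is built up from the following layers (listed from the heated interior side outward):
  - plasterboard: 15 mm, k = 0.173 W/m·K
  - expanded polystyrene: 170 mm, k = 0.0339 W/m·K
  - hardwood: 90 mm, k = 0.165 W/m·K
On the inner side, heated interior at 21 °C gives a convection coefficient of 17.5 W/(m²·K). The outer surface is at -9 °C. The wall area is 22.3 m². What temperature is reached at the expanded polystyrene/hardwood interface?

Using the resistance-network approach (series):
R_inner film = 1/(h_i·A) = 1/(17.5×22.3) = 0.002562 K/W
R_plasterboard = L/(kA) = 0.015/(0.173×22.3) = 0.003888 K/W
R_expanded polystyrene = L/(kA) = 0.17/(0.0339×22.3) = 0.2249 K/W
R_hardwood = L/(kA) = 0.09/(0.165×22.3) = 0.02446 K/W
R_total = 0.2558 K/W;  Q = ΔT/R_total = 30/0.2558 = 117.3 W
T_interface = T_inner − Q·ΣR(inner→interface) = 21 − 117×0.2313

T ≈ -6.13 °C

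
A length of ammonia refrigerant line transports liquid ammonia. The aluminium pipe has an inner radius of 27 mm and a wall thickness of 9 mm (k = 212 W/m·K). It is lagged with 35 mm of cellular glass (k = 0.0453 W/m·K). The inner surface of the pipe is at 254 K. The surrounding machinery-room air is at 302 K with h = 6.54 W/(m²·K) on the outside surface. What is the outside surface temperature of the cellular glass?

For a radial system each layer contributes R = ln(r_out/r_in)/(2πkL); films add R = 1/(hA).
R_aluminium pipe wall = ln(36/27)/(2π×212×1) = 2.16×10^-4 K/W
R_cellular glass = ln(71/36)/(2π×0.0453×1) = 2.386 K/W
R_outer film = 1/(h_o·2πr_oL) = 1/(6.54×2π×0.071×1) = 0.3428 K/W
R_total = 2.729 K/W
Q = ΔT/R_total = 48/2.729
Q = 17.6 W/m
T_interface = T_inner + Q·ΣR(inner→interface) = 254 + 17.6×2.386

T ≈ 296 K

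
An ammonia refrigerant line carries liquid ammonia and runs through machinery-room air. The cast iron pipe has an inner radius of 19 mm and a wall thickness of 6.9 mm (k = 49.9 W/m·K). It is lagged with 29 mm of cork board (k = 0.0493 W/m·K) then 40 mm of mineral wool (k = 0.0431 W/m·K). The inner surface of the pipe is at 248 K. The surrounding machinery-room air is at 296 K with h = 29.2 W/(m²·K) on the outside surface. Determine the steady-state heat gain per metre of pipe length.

q′ ≈ 10.7 W/m

Treating each annulus and film as a series resistance:
R_cast iron pipe wall = ln(25.9/19)/(2π×49.9×1) = 9.881×10^-4 K/W
R_cork board = ln(54.9/25.9)/(2π×0.0493×1) = 2.425 K/W
R_mineral wool = ln(94.9/54.9)/(2π×0.0431×1) = 2.021 K/W
R_outer film = 1/(h_o·2πr_oL) = 1/(29.2×2π×0.0949×1) = 0.05743 K/W
R_total = 4.505 K/W
Q = ΔT/R_total = 48/4.505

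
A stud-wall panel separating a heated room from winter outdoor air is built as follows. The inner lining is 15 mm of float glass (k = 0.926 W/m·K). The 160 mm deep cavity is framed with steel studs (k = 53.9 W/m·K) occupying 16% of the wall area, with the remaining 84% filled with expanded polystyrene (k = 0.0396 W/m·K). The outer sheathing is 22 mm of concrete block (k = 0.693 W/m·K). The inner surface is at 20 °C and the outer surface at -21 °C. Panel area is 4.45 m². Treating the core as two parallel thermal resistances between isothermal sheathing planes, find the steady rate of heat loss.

Sheathing layers in series; stud and cavity paths in parallel between them.
R_inner = 0.015/(0.926×4.45) = 0.00364 K/W
R_stud  = 0.16/(53.9×0.16×4.45) = 0.004169 K/W
R_cav   = 0.16/(0.0396×0.84×4.45) = 1.081 K/W
1/R_core = 1/R_stud + 1/R_cav → R_core = 0.004153 K/W
R_outer = 0.022/(0.693×4.45) = 0.007134 K/W
R_total = 0.01493 K/W
Q = ΔT/R_total = 41/0.01493

Q ≈ 2750 W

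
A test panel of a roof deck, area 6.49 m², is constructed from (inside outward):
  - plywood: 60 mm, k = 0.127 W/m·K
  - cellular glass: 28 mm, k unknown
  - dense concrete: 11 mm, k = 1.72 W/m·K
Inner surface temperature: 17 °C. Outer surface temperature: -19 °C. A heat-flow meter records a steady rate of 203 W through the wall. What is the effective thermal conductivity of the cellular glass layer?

k ≈ 0.0417 W/(m·K)

Model the wall as resistances in series:
R_plywood = L/(kA) = 0.06/(0.127×6.49) = 0.0728 K/W
R_dense concrete = L/(kA) = 0.011/(1.72×6.49) = 9.854×10^-4 K/W
Sum of known resistances R_other = 0.07378 K/W
Total R = ΔT/Q = 36/203 = 0.1773 K/W
R_cellular glass = R_total − R_other = 0.1036 K/W
k = L/(R·A) = 0.028/(0.1036×6.49)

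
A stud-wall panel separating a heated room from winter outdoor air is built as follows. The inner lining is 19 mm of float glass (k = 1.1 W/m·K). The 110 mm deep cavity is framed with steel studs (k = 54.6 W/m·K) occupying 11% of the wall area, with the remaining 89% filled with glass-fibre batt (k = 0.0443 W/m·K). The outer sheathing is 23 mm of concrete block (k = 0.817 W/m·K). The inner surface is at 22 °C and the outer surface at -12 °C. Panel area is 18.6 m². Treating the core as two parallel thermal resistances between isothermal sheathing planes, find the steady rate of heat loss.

Q ≈ 9940 W

Sheathing layers in series; stud and cavity paths in parallel between them.
R_inner = 0.019/(1.1×18.6) = 9.286×10^-4 K/W
R_stud  = 0.11/(54.6×0.11×18.6) = 9.847×10^-4 K/W
R_cav   = 0.11/(0.0443×0.89×18.6) = 0.15 K/W
1/R_core = 1/R_stud + 1/R_cav → R_core = 9.783×10^-4 K/W
R_outer = 0.023/(0.817×18.6) = 0.001514 K/W
R_total = 0.00342 K/W
Q = ΔT/R_total = 34/0.00342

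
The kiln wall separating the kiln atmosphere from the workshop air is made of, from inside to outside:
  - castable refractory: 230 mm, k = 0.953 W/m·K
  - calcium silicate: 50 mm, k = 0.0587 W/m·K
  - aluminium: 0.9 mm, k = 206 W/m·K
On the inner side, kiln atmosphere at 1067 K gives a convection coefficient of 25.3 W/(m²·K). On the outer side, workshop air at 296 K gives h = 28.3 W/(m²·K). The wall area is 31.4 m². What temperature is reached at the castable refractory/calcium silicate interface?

T ≈ 882 K

Model the wall as resistances in series:
R_inner film = 1/(h_i·A) = 1/(25.3×31.4) = 0.001259 K/W
R_castable refractory = L/(kA) = 0.23/(0.953×31.4) = 0.007686 K/W
R_calcium silicate = L/(kA) = 0.05/(0.0587×31.4) = 0.02713 K/W
R_aluminium = L/(kA) = 0.0009/(206×31.4) = 1.391×10^-7 K/W
R_outer film = 1/(h_o·A) = 1/(28.3×31.4) = 0.001125 K/W
R_total = 0.0372 K/W;  Q = ΔT/R_total = 771/0.0372 = 20730 W
T_interface = T_inner − Q·ΣR(inner→interface) = 1067 − 20700×0.008945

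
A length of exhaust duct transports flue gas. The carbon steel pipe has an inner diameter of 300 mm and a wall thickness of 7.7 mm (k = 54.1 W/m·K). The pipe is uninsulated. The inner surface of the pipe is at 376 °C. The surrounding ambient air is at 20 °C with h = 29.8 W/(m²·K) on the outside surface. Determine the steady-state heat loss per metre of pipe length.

Per-layer cylindrical resistances, series-summed:
R_carbon steel pipe wall = ln(157.7/150)/(2π×54.1×1) = 1.473×10^-4 K/W
R_outer film = 1/(h_o·2πr_oL) = 1/(29.8×2π×0.1577×1) = 0.03387 K/W
R_total = 0.03401 K/W
Q = ΔT/R_total = 356/0.03401

q′ ≈ 10500 W/m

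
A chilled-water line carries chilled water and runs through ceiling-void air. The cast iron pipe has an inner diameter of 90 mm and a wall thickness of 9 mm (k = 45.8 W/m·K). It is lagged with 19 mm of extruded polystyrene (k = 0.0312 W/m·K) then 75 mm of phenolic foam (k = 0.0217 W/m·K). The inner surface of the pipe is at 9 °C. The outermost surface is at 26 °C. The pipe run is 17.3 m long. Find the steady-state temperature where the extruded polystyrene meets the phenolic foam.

Radial resistances (cylindrical: R_cond = ln(r_o/r_i)/(2πkL), R_conv = 1/(h·2πrL)):
R_cast iron pipe wall = ln(54/45)/(2π×45.8×17.3) = 3.662×10^-5 K/W
R_extruded polystyrene = ln(73/54)/(2π×0.0312×17.3) = 0.08889 K/W
R_phenolic foam = ln(148/73)/(2π×0.0217×17.3) = 0.2996 K/W
R_total = 0.3886 K/W
Q = ΔT/R_total = 17/0.3886
Q = 43.8 W
T_interface = T_inner + Q·ΣR(inner→interface) = 9 + 43.8×0.08893

T ≈ 12.9 °C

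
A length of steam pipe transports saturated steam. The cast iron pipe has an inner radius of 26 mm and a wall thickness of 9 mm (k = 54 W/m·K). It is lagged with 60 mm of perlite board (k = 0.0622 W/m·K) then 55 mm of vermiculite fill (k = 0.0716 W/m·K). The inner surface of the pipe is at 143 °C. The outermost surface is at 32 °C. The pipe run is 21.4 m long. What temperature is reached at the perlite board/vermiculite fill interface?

T ≈ 63.6 °C

Treating each annulus and film as a series resistance:
R_cast iron pipe wall = ln(35/26)/(2π×54×21.4) = 4.094×10^-5 K/W
R_perlite board = ln(95/35)/(2π×0.0622×21.4) = 0.1194 K/W
R_vermiculite fill = ln(150/95)/(2π×0.0716×21.4) = 0.04744 K/W
R_total = 0.1669 K/W
Q = ΔT/R_total = 111/0.1669
Q = 665 W
T_interface = T_inner − Q·ΣR(inner→interface) = 143 − 665×0.1194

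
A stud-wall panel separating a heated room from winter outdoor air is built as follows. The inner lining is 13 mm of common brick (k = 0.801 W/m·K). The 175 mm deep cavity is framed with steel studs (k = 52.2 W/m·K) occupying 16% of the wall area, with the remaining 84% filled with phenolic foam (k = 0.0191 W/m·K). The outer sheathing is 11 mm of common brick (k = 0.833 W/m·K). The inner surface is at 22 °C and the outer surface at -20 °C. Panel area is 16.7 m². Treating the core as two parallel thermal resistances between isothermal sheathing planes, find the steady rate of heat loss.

Sheathing layers in series; stud and cavity paths in parallel between them.
R_inner = 0.013/(0.801×16.7) = 9.718×10^-4 K/W
R_stud  = 0.175/(52.2×0.16×16.7) = 0.001255 K/W
R_cav   = 0.175/(0.0191×0.84×16.7) = 0.6531 K/W
1/R_core = 1/R_stud + 1/R_cav → R_core = 0.001252 K/W
R_outer = 0.011/(0.833×16.7) = 7.907×10^-4 K/W
R_total = 0.003015 K/W
Q = ΔT/R_total = 42/0.003015

Q ≈ 13900 W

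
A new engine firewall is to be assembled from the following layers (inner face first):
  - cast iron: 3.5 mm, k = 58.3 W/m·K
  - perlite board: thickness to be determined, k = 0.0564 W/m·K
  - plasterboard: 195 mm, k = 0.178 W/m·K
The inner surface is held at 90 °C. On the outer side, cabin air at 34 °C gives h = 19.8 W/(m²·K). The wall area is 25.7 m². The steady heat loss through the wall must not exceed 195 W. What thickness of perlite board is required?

L ≈ 352 mm

Using the resistance-network approach (series):
R_cast iron = L/(kA) = 0.0035/(58.3×25.7) = 2.336×10^-6 K/W
R_plasterboard = L/(kA) = 0.195/(0.178×25.7) = 0.04263 K/W
R_outer film = 1/(h_o·A) = 1/(19.8×25.7) = 0.001965 K/W
Sum of the known resistances R_other = 0.04459 K/W
Required total resistance R_tot = ΔT/Q_allow = 56/195 = 0.2872 K/W
R_perlite board = R_tot − R_other = 0.2426 K/W
L = R·k·A = 0.2426×0.0564×25.7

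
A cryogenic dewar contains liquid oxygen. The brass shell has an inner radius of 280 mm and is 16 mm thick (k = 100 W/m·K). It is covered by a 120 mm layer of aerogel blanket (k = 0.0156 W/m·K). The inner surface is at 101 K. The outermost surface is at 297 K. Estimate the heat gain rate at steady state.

For a spherical shell R = (1/r₁ − 1/r₂)/(4πk); film R = 1/(h·4πr²). In series:
R_brass shell = (1/0.28 − 1/0.296)/(4π×100) = 1.536×10^-4 K/W
R_aerogel blanket = (1/0.296 − 1/0.416)/(4π×0.0156) = 4.971 K/W
R_total = 4.971 K/W
Q = ΔT/R_total = 196/4.971

Q ≈ 39.4 W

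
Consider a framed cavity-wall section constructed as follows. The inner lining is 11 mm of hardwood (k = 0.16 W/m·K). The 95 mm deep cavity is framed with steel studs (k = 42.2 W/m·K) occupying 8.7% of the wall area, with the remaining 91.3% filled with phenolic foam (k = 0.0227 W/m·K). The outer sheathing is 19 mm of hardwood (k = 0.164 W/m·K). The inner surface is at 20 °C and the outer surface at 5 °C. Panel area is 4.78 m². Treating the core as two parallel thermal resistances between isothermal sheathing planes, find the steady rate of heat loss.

Sheathing layers in series; stud and cavity paths in parallel between them.
R_inner = 0.011/(0.16×4.78) = 0.01438 K/W
R_stud  = 0.095/(42.2×0.087×4.78) = 0.005413 K/W
R_cav   = 0.095/(0.0227×0.913×4.78) = 0.959 K/W
1/R_core = 1/R_stud + 1/R_cav → R_core = 0.005383 K/W
R_outer = 0.019/(0.164×4.78) = 0.02424 K/W
R_total = 0.044 K/W
Q = ΔT/R_total = 15/0.044

Q ≈ 341 W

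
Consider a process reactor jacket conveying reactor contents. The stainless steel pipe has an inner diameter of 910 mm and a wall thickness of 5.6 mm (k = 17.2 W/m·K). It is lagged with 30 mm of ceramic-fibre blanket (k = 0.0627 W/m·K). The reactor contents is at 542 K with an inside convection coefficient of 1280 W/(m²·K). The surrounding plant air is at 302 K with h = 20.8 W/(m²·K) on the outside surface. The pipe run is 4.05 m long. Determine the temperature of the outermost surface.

T ≈ 323 K

Treating each annulus and film as a series resistance:
R_inner film = 1/(h_i·2πr₁L) = 1/(1280×2π×0.455×4.05) = 6.748×10^-5 K/W
R_stainless steel pipe wall = ln(460.6/455)/(2π×17.2×4.05) = 2.795×10^-5 K/W
R_ceramic-fibre blanket = ln(490.6/460.6)/(2π×0.0627×4.05) = 0.03955 K/W
R_outer film = 1/(h_o·2πr_oL) = 1/(20.8×2π×0.4906×4.05) = 0.003851 K/W
R_total = 0.04349 K/W
Q = ΔT/R_total = 240/0.04349
Q = 5520 W
T_interface = T_inner − Q·ΣR(inner→interface) = 542 − 5520×0.03964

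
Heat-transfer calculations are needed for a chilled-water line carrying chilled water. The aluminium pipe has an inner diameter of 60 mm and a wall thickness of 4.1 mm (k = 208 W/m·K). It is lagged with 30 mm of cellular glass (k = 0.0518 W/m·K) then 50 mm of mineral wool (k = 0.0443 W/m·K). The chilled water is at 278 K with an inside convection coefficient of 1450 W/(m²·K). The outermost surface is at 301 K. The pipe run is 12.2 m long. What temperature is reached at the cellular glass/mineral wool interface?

T ≈ 289 K

Radial resistances (cylindrical: R_cond = ln(r_o/r_i)/(2πkL), R_conv = 1/(h·2πrL)):
R_inner film = 1/(h_i·2πr₁L) = 1/(1450×2π×0.03×12.2) = 2.999×10^-4 K/W
R_aluminium pipe wall = ln(34.1/30)/(2π×208×12.2) = 8.034×10^-6 K/W
R_cellular glass = ln(64.1/34.1)/(2π×0.0518×12.2) = 0.159 K/W
R_mineral wool = ln(114.1/64.1)/(2π×0.0443×12.2) = 0.1698 K/W
R_total = 0.3291 K/W
Q = ΔT/R_total = 23/0.3291
Q = 69.9 W
T_interface = T_inner + Q·ΣR(inner→interface) = 278 + 69.9×0.1593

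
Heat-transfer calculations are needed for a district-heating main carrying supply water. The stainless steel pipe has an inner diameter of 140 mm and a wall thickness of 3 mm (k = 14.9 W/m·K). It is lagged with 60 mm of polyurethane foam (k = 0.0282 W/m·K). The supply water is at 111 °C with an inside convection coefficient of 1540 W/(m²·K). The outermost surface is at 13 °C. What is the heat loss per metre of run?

q′ ≈ 28.9 W/m

Treating each annulus and film as a series resistance:
R_inner film = 1/(h_i·2πr₁L) = 1/(1540×2π×0.07×1) = 0.001476 K/W
R_stainless steel pipe wall = ln(73/70)/(2π×14.9×1) = 4.482×10^-4 K/W
R_polyurethane foam = ln(133/73)/(2π×0.0282×1) = 3.386 K/W
R_total = 3.388 K/W
Q = ΔT/R_total = 98/3.388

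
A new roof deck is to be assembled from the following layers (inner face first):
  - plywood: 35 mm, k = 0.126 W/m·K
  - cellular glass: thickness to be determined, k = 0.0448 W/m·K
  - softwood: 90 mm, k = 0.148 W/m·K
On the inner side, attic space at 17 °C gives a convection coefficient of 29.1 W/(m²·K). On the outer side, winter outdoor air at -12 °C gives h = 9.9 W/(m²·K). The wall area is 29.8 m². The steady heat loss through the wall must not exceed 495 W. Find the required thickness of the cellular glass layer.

L ≈ 32.5 mm

Series thermal resistances:
R_inner film = 1/(h_i·A) = 1/(29.1×29.8) = 0.001153 K/W
R_plywood = L/(kA) = 0.035/(0.126×29.8) = 0.009321 K/W
R_softwood = L/(kA) = 0.09/(0.148×29.8) = 0.02041 K/W
R_outer film = 1/(h_o·A) = 1/(9.9×29.8) = 0.00339 K/W
Sum of the known resistances R_other = 0.03427 K/W
Required total resistance R_tot = ΔT/Q_allow = 29/495 = 0.05859 K/W
R_cellular glass = R_tot − R_other = 0.02432 K/W
L = R·k·A = 0.02432×0.0448×29.8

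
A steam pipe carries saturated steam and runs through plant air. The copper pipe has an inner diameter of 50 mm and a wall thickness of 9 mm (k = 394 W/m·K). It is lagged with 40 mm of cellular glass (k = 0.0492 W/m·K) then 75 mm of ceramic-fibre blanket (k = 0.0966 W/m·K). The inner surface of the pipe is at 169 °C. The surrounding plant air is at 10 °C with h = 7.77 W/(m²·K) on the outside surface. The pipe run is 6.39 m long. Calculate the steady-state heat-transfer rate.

Q ≈ 267 W

Per-layer cylindrical resistances, series-summed:
R_copper pipe wall = ln(34/25)/(2π×394×6.39) = 1.944×10^-5 K/W
R_cellular glass = ln(74/34)/(2π×0.0492×6.39) = 0.3937 K/W
R_ceramic-fibre blanket = ln(149/74)/(2π×0.0966×6.39) = 0.1805 K/W
R_outer film = 1/(h_o·2πr_oL) = 1/(7.77×2π×0.149×6.39) = 0.02151 K/W
R_total = 0.5957 K/W
Q = ΔT/R_total = 159/0.5957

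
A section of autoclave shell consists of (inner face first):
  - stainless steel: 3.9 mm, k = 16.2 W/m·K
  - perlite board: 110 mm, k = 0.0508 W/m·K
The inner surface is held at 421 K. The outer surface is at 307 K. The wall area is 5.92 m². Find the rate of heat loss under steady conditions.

Q ≈ 312 W

Using the resistance-network approach (series):
R_stainless steel = L/(kA) = 0.0039/(16.2×5.92) = 4.067×10^-5 K/W
R_perlite board = L/(kA) = 0.11/(0.0508×5.92) = 0.3658 K/W
R_total = 0.3658 K/W
Q = ΔT / R_total = 114 / 0.3658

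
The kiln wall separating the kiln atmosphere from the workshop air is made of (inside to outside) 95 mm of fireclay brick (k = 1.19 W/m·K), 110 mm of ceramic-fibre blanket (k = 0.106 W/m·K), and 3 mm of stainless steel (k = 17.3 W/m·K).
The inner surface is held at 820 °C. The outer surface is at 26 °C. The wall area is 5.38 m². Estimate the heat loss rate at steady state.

Model the wall as resistances in series:
R_fireclay brick = L/(kA) = 0.095/(1.19×5.38) = 0.01484 K/W
R_ceramic-fibre blanket = L/(kA) = 0.11/(0.106×5.38) = 0.1929 K/W
R_stainless steel = L/(kA) = 0.003/(17.3×5.38) = 3.223×10^-5 K/W
R_total = 0.2078 K/W
Q = ΔT / R_total = 794 / 0.2078

Q ≈ 3820 W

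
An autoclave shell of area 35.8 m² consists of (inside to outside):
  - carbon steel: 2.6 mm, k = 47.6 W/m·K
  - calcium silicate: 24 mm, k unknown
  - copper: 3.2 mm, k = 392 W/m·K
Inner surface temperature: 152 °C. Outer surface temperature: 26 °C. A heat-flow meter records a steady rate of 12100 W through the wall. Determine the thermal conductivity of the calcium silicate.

k ≈ 0.0644 W/(m·K)

Using the resistance-network approach (series):
R_carbon steel = L/(kA) = 0.0026/(47.6×35.8) = 1.526×10^-6 K/W
R_copper = L/(kA) = 0.0032/(392×35.8) = 2.28×10^-7 K/W
Sum of known resistances R_other = 1.754×10^-6 K/W
Total R = ΔT/Q = 126/12100 = 0.01041 K/W
R_calcium silicate = R_total − R_other = 0.01041 K/W
k = L/(R·A) = 0.024/(0.01041×35.8)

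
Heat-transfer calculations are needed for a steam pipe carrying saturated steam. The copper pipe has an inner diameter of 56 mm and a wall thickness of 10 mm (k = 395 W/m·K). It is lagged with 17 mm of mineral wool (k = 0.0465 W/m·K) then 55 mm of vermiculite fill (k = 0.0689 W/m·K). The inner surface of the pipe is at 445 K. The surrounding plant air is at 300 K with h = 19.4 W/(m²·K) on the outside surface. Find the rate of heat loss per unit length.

q′ ≈ 49.3 W/m

For a radial system each layer contributes R = ln(r_out/r_in)/(2πkL); films add R = 1/(hA).
R_copper pipe wall = ln(38/28)/(2π×395×1) = 1.23×10^-4 K/W
R_mineral wool = ln(55/38)/(2π×0.0465×1) = 1.266 K/W
R_vermiculite fill = ln(110/55)/(2π×0.0689×1) = 1.601 K/W
R_outer film = 1/(h_o·2πr_oL) = 1/(19.4×2π×0.11×1) = 0.07458 K/W
R_total = 2.941 K/W
Q = ΔT/R_total = 145/2.941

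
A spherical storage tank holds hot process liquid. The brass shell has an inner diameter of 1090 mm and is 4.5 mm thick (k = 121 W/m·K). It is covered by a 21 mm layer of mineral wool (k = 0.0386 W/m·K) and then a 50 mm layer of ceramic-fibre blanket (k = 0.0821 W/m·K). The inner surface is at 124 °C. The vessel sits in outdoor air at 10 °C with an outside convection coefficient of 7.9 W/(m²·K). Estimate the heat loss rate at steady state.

Spherical conduction: R = (1/r_in − 1/r_out)/(4πk) per layer; series-sum.
R_brass shell = (1/0.545 − 1/0.5495)/(4π×121) = 9.882×10^-6 K/W
R_mineral wool = (1/0.5495 − 1/0.5705)/(4π×0.0386) = 0.1381 K/W
R_ceramic-fibre blanket = (1/0.5705 − 1/0.6205)/(4π×0.0821) = 0.1369 K/W
R_outer film = 1/(h·4πr_o²) = 1/(7.9×4π×0.6205²) = 0.02616 K/W
R_total = 0.3012 K/W
Q = ΔT/R_total = 114/0.3012

Q ≈ 379 W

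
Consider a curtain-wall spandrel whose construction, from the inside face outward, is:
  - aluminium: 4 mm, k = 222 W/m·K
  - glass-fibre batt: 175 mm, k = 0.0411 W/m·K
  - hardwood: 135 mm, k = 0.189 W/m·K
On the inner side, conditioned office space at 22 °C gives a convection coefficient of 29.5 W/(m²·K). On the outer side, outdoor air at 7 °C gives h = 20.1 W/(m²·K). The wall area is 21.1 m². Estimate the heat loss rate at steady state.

Treating each layer as a thermal resistance in series:
R_inner film = 1/(h_i·A) = 1/(29.5×21.1) = 0.001607 K/W
R_aluminium = L/(kA) = 0.004/(222×21.1) = 8.539×10^-7 K/W
R_glass-fibre batt = L/(kA) = 0.175/(0.0411×21.1) = 0.2018 K/W
R_hardwood = L/(kA) = 0.135/(0.189×21.1) = 0.03385 K/W
R_outer film = 1/(h_o·A) = 1/(20.1×21.1) = 0.002358 K/W
R_total = 0.2396 K/W
Q = ΔT / R_total = 15 / 0.2396

Q ≈ 62.6 W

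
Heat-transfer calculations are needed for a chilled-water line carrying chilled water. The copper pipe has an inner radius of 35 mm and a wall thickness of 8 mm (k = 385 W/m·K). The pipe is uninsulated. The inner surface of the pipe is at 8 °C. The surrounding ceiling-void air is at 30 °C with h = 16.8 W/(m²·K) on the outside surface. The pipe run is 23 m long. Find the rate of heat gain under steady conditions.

Cylindrical conduction, so R = ln(r₂/r₁)/(2πkL) per layer, in series:
R_copper pipe wall = ln(43/35)/(2π×385×23) = 3.7×10^-6 K/W
R_outer film = 1/(h_o·2πr_oL) = 1/(16.8×2π×0.043×23) = 0.009579 K/W
R_total = 0.009583 K/W
Q = ΔT/R_total = 22/0.009583

Q ≈ 2300 W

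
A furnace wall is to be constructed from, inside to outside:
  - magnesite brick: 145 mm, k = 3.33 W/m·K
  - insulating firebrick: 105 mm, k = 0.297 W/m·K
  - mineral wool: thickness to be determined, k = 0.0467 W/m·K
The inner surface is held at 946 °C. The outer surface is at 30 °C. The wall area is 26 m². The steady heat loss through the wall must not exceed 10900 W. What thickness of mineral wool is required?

L ≈ 83.5 mm

Series thermal resistances:
R_magnesite brick = L/(kA) = 0.145/(3.33×26) = 0.001675 K/W
R_insulating firebrick = L/(kA) = 0.105/(0.297×26) = 0.0136 K/W
Sum of the known resistances R_other = 0.01527 K/W
Required total resistance R_tot = ΔT/Q_allow = 916/10900 = 0.08404 K/W
R_mineral wool = R_tot − R_other = 0.06876 K/W
L = R·k·A = 0.06876×0.0467×26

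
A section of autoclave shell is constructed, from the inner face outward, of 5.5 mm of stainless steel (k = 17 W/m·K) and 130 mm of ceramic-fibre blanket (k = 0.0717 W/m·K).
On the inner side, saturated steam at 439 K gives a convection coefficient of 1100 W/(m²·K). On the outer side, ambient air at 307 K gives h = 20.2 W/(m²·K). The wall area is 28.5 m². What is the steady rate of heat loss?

Q ≈ 2020 W

Model the wall as resistances in series:
R_inner film = 1/(h_i·A) = 1/(1100×28.5) = 3.19×10^-5 K/W
R_stainless steel = L/(kA) = 0.0055/(17×28.5) = 1.135×10^-5 K/W
R_ceramic-fibre blanket = L/(kA) = 0.13/(0.0717×28.5) = 0.06362 K/W
R_outer film = 1/(h_o·A) = 1/(20.2×28.5) = 0.001737 K/W
R_total = 0.0654 K/W
Q = ΔT / R_total = 132 / 0.0654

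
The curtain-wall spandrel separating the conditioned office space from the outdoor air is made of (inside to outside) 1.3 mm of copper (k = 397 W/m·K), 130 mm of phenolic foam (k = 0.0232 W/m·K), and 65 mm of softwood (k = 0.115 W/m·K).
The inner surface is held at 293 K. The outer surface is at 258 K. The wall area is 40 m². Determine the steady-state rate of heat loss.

Treating each layer as a thermal resistance in series:
R_copper = L/(kA) = 0.0013/(397×40) = 8.186×10^-8 K/W
R_phenolic foam = L/(kA) = 0.13/(0.0232×40) = 0.1401 K/W
R_softwood = L/(kA) = 0.065/(0.115×40) = 0.01413 K/W
R_total = 0.1542 K/W
Q = ΔT / R_total = 35 / 0.1542

Q ≈ 227 W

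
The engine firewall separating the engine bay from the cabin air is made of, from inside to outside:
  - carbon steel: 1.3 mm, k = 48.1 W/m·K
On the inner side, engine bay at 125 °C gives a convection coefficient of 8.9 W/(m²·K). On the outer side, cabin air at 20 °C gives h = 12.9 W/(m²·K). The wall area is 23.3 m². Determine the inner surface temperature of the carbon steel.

T ≈ 62.9 °C

Treating each layer as a thermal resistance in series:
R_inner film = 1/(h_i·A) = 1/(8.9×23.3) = 0.004822 K/W
R_carbon steel = L/(kA) = 0.0013/(48.1×23.3) = 1.16×10^-6 K/W
R_outer film = 1/(h_o·A) = 1/(12.9×23.3) = 0.003327 K/W
R_total = 0.00815 K/W;  Q = ΔT/R_total = 105/0.00815 = 12880 W
T_interface = T_inner − Q·ΣR(inner→interface) = 125 − 12900×0.004822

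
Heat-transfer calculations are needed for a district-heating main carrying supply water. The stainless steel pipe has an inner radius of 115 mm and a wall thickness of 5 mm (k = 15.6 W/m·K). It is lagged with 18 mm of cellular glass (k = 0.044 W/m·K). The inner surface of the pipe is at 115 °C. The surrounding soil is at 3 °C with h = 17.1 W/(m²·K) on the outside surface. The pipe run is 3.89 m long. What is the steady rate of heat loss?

Per-layer cylindrical resistances, series-summed:
R_stainless steel pipe wall = ln(120/115)/(2π×15.6×3.89) = 1.116×10^-4 K/W
R_cellular glass = ln(138/120)/(2π×0.044×3.89) = 0.13 K/W
R_outer film = 1/(h_o·2πr_oL) = 1/(17.1×2π×0.138×3.89) = 0.01734 K/W
R_total = 0.1474 K/W
Q = ΔT/R_total = 112/0.1474

Q ≈ 760 W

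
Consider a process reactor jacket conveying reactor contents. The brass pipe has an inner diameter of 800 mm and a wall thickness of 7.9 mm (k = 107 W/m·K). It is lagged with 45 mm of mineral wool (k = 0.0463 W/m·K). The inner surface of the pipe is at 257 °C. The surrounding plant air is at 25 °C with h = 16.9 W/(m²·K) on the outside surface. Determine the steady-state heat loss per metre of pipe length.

For a radial system each layer contributes R = ln(r_out/r_in)/(2πkL); films add R = 1/(hA).
R_brass pipe wall = ln(407.9/400)/(2π×107×1) = 2.909×10^-5 K/W
R_mineral wool = ln(452.9/407.9)/(2π×0.0463×1) = 0.3597 K/W
R_outer film = 1/(h_o·2πr_oL) = 1/(16.9×2π×0.4529×1) = 0.02079 K/W
R_total = 0.3806 K/W
Q = ΔT/R_total = 232/0.3806

q′ ≈ 610 W/m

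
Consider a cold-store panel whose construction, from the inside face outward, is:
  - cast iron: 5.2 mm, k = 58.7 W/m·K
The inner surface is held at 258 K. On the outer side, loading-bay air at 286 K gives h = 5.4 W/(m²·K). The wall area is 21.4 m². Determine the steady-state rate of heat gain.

Q ≈ 3230 W

Series thermal resistances:
R_cast iron = L/(kA) = 0.0052/(58.7×21.4) = 4.14×10^-6 K/W
R_outer film = 1/(h_o·A) = 1/(5.4×21.4) = 0.008654 K/W
R_total = 0.008658 K/W
Q = ΔT / R_total = 28 / 0.008658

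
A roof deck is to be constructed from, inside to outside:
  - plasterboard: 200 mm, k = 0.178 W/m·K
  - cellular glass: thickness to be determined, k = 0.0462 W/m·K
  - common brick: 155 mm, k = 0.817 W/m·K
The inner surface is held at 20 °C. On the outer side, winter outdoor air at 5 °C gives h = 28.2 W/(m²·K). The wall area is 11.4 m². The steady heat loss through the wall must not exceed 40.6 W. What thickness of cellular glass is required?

L ≈ 132 mm

Using the resistance-network approach (series):
R_plasterboard = L/(kA) = 0.2/(0.178×11.4) = 0.09856 K/W
R_common brick = L/(kA) = 0.155/(0.817×11.4) = 0.01664 K/W
R_outer film = 1/(h_o·A) = 1/(28.2×11.4) = 0.003111 K/W
Sum of the known resistances R_other = 0.1183 K/W
Required total resistance R_tot = ΔT/Q_allow = 15/40.6 = 0.3695 K/W
R_cellular glass = R_tot − R_other = 0.2511 K/W
L = R·k·A = 0.2511×0.0462×11.4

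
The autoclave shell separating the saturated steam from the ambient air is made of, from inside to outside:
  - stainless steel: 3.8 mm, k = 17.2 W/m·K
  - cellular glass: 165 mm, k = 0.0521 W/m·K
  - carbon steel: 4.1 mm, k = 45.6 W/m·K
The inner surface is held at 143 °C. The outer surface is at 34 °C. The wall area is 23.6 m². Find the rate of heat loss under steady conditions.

Q ≈ 812 W

Thermal resistances in series:
R_stainless steel = L/(kA) = 0.0038/(17.2×23.6) = 9.361×10^-6 K/W
R_cellular glass = L/(kA) = 0.165/(0.0521×23.6) = 0.1342 K/W
R_carbon steel = L/(kA) = 0.0041/(45.6×23.6) = 3.81×10^-6 K/W
R_total = 0.1342 K/W
Q = ΔT / R_total = 109 / 0.1342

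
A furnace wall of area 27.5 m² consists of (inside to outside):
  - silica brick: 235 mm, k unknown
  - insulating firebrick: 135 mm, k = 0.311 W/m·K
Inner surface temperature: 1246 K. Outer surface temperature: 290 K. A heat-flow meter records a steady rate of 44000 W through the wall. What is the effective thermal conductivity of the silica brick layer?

k ≈ 1.44 W/(m·K)

Model the wall as resistances in series:
R_insulating firebrick = L/(kA) = 0.135/(0.311×27.5) = 0.01578 K/W
Sum of known resistances R_other = 0.01578 K/W
Total R = ΔT/Q = 956/44000 = 0.02173 K/W
R_silica brick = R_total − R_other = 0.005942 K/W
k = L/(R·A) = 0.235/(0.005942×27.5)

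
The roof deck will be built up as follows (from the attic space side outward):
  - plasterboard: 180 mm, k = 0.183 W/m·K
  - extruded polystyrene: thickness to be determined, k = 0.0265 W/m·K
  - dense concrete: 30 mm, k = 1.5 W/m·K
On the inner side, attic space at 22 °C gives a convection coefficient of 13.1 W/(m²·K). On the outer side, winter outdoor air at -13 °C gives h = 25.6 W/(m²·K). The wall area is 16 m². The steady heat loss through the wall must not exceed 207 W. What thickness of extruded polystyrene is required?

Using the resistance-network approach (series):
R_inner film = 1/(h_i·A) = 1/(13.1×16) = 0.004771 K/W
R_plasterboard = L/(kA) = 0.18/(0.183×16) = 0.06148 K/W
R_dense concrete = L/(kA) = 0.03/(1.5×16) = 0.00125 K/W
R_outer film = 1/(h_o·A) = 1/(25.6×16) = 0.002441 K/W
Sum of the known resistances R_other = 0.06994 K/W
Required total resistance R_tot = ΔT/Q_allow = 35/207 = 0.1691 K/W
R_extruded polystyrene = R_tot − R_other = 0.09914 K/W
L = R·k·A = 0.09914×0.0265×16

L ≈ 42 mm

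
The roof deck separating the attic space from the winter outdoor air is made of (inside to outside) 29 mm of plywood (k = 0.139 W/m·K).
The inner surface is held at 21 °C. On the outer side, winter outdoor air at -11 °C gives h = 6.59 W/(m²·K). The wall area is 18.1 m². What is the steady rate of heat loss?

Q ≈ 1610 W

Treating each layer as a thermal resistance in series:
R_plywood = L/(kA) = 0.029/(0.139×18.1) = 0.01153 K/W
R_outer film = 1/(h_o·A) = 1/(6.59×18.1) = 0.008384 K/W
R_total = 0.01991 K/W
Q = ΔT / R_total = 32 / 0.01991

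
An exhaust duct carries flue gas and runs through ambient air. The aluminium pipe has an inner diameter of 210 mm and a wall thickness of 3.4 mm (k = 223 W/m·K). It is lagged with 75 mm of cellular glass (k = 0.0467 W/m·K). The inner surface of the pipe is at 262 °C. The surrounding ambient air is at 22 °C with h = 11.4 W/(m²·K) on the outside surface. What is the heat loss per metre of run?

Radial resistances (cylindrical: R_cond = ln(r_o/r_i)/(2πkL), R_conv = 1/(h·2πrL)):
R_aluminium pipe wall = ln(108.4/105)/(2π×223×1) = 2.274×10^-5 K/W
R_cellular glass = ln(183.4/108.4)/(2π×0.0467×1) = 1.792 K/W
R_outer film = 1/(h_o·2πr_oL) = 1/(11.4×2π×0.1834×1) = 0.07612 K/W
R_total = 1.868 K/W
Q = ΔT/R_total = 240/1.868

q′ ≈ 128 W/m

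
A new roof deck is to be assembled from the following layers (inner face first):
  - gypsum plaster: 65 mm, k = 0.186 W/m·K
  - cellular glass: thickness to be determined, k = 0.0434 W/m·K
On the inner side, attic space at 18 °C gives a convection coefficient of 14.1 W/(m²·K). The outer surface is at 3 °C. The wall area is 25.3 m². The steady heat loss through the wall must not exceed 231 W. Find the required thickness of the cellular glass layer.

Using the resistance-network approach (series):
R_inner film = 1/(h_i·A) = 1/(14.1×25.3) = 0.002803 K/W
R_gypsum plaster = L/(kA) = 0.065/(0.186×25.3) = 0.01381 K/W
Sum of the known resistances R_other = 0.01662 K/W
Required total resistance R_tot = ΔT/Q_allow = 15/231 = 0.06494 K/W
R_cellular glass = R_tot − R_other = 0.04832 K/W
L = R·k·A = 0.04832×0.0434×25.3

L ≈ 53.1 mm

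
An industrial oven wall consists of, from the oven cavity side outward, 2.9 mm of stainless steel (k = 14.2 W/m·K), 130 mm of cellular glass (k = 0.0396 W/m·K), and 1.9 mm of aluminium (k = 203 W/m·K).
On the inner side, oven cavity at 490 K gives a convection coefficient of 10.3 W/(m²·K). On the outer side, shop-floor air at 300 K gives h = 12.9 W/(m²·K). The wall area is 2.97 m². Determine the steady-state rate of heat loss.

Model the wall as resistances in series:
R_inner film = 1/(h_i·A) = 1/(10.3×2.97) = 0.03269 K/W
R_stainless steel = L/(kA) = 0.0029/(14.2×2.97) = 6.876×10^-5 K/W
R_cellular glass = L/(kA) = 0.13/(0.0396×2.97) = 1.105 K/W
R_aluminium = L/(kA) = 0.0019/(203×2.97) = 3.151×10^-6 K/W
R_outer film = 1/(h_o·A) = 1/(12.9×2.97) = 0.0261 K/W
R_total = 1.164 K/W
Q = ΔT / R_total = 190 / 1.164

Q ≈ 163 W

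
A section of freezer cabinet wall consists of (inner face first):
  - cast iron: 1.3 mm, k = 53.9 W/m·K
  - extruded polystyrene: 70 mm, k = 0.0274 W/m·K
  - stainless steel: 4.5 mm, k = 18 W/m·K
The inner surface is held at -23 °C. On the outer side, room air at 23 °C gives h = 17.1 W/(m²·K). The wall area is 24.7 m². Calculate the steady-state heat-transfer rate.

Q ≈ 435 W

Using the resistance-network approach (series):
R_cast iron = L/(kA) = 0.0013/(53.9×24.7) = 9.765×10^-7 K/W
R_extruded polystyrene = L/(kA) = 0.07/(0.0274×24.7) = 0.1034 K/W
R_stainless steel = L/(kA) = 0.0045/(18×24.7) = 1.012×10^-5 K/W
R_outer film = 1/(h_o·A) = 1/(17.1×24.7) = 0.002368 K/W
R_total = 0.1058 K/W
Q = ΔT / R_total = 46 / 0.1058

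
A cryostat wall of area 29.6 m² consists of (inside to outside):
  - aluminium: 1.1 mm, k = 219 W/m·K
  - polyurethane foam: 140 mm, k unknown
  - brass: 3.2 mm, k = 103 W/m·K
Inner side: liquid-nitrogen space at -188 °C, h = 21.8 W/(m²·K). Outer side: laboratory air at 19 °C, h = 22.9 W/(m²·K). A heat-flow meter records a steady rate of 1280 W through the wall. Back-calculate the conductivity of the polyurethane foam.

k ≈ 0.0298 W/(m·K)

Series thermal resistances:
R_inner film = 1/(h_i·A) = 1/(21.8×29.6) = 0.00155 K/W
R_aluminium = L/(kA) = 0.0011/(219×29.6) = 1.697×10^-7 K/W
R_brass = L/(kA) = 0.0032/(103×29.6) = 1.05×10^-6 K/W
R_outer film = 1/(h_o·A) = 1/(22.9×29.6) = 0.001475 K/W
Sum of known resistances R_other = 0.003026 K/W
Total R = ΔT/Q = 207/1280 = 0.1617 K/W
R_polyurethane foam = R_total − R_other = 0.1587 K/W
k = L/(R·A) = 0.14/(0.1587×29.6)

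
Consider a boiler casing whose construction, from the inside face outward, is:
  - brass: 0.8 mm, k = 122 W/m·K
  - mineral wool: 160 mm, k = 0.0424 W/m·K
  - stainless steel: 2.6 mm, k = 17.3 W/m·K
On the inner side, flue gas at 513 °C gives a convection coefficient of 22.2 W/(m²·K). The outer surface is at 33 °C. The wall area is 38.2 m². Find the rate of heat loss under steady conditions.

Q ≈ 4800 W

Series thermal resistances:
R_inner film = 1/(h_i·A) = 1/(22.2×38.2) = 0.001179 K/W
R_brass = L/(kA) = 0.0008/(122×38.2) = 1.717×10^-7 K/W
R_mineral wool = L/(kA) = 0.16/(0.0424×38.2) = 0.09878 K/W
R_stainless steel = L/(kA) = 0.0026/(17.3×38.2) = 3.934×10^-6 K/W
R_total = 0.09997 K/W
Q = ΔT / R_total = 480 / 0.09997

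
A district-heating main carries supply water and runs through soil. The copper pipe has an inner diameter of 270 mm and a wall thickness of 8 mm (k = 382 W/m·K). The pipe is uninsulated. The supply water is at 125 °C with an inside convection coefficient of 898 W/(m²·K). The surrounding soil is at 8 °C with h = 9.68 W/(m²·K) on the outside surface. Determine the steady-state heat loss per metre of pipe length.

q′ ≈ 1010 W/m

For a radial system each layer contributes R = ln(r_out/r_in)/(2πkL); films add R = 1/(hA).
R_inner film = 1/(h_i·2πr₁L) = 1/(898×2π×0.135×1) = 0.001313 K/W
R_copper pipe wall = ln(143/135)/(2π×382×1) = 2.399×10^-5 K/W
R_outer film = 1/(h_o·2πr_oL) = 1/(9.68×2π×0.143×1) = 0.115 K/W
R_total = 0.1163 K/W
Q = ΔT/R_total = 117/0.1163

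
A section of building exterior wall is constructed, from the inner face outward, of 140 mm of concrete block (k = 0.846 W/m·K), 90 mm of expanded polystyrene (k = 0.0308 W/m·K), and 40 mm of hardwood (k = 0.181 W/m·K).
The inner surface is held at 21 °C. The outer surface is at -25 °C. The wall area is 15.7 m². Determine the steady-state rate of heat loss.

Q ≈ 218 W

Treating each layer as a thermal resistance in series:
R_concrete block = L/(kA) = 0.14/(0.846×15.7) = 0.01054 K/W
R_expanded polystyrene = L/(kA) = 0.09/(0.0308×15.7) = 0.1861 K/W
R_hardwood = L/(kA) = 0.04/(0.181×15.7) = 0.01408 K/W
R_total = 0.2107 K/W
Q = ΔT / R_total = 46 / 0.2107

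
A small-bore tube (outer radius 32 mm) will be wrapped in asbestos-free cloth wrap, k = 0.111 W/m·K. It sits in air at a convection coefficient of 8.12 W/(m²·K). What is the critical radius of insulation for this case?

For a cylinder r_cr = k/h = 0.111/8.12
r_cr = 13.7 mm; since the bare radius (32 mm) is above r_cr, any added insulation will reduce heat loss.

r_cr ≈ 13.7 mm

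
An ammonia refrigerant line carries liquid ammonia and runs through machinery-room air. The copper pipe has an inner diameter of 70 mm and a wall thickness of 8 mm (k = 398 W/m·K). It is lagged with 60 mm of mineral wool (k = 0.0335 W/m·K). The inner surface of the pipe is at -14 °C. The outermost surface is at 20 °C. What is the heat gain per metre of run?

Radial resistances (cylindrical: R_cond = ln(r_o/r_i)/(2πkL), R_conv = 1/(h·2πrL)):
R_copper pipe wall = ln(43/35)/(2π×398×1) = 8.232×10^-5 K/W
R_mineral wool = ln(103/43)/(2π×0.0335×1) = 4.15 K/W
R_total = 4.15 K/W
Q = ΔT/R_total = 34/4.15

q′ ≈ 8.19 W/m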